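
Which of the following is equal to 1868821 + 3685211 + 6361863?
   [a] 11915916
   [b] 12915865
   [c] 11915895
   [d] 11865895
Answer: c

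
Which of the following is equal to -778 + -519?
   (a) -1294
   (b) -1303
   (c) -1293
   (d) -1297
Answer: d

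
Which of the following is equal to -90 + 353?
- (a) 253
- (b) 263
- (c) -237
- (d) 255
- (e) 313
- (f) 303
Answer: b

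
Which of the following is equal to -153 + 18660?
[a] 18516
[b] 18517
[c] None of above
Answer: c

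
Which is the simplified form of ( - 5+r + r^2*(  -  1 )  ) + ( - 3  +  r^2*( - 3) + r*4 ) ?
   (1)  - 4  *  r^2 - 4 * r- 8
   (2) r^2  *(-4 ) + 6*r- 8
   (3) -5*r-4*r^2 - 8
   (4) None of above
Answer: 4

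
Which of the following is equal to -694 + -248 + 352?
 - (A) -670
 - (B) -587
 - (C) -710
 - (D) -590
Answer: D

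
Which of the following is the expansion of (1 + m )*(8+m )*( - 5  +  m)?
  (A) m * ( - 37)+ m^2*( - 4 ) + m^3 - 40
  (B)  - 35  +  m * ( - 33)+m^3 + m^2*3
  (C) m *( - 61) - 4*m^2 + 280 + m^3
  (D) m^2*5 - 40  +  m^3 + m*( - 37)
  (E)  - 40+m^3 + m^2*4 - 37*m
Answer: E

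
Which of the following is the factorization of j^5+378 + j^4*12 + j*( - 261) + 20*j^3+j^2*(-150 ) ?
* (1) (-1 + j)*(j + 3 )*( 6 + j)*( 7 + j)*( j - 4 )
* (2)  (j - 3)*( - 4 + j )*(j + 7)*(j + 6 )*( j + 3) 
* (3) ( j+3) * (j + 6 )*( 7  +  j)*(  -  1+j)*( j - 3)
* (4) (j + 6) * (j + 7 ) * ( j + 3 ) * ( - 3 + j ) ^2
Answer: 3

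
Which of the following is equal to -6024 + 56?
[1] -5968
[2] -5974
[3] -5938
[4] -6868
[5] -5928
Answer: 1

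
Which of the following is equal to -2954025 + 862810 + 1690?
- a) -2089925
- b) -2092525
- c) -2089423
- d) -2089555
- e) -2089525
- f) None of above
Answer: e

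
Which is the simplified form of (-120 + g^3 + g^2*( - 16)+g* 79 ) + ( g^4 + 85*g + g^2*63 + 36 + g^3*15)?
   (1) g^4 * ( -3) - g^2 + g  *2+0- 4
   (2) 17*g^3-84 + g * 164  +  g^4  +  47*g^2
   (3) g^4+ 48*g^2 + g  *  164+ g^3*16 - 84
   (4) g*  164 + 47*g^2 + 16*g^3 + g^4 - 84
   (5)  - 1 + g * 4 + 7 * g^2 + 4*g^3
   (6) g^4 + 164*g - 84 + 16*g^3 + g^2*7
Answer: 4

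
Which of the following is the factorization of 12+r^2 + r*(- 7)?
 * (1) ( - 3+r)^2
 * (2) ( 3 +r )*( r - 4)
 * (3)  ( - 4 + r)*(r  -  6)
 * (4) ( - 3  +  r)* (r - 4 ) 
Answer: 4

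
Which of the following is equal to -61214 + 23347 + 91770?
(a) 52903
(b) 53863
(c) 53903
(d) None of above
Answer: c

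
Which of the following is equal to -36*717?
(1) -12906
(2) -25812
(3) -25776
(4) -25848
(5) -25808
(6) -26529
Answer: 2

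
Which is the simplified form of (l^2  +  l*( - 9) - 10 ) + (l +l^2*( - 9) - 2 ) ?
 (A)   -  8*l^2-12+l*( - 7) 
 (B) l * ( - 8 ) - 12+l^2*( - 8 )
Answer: B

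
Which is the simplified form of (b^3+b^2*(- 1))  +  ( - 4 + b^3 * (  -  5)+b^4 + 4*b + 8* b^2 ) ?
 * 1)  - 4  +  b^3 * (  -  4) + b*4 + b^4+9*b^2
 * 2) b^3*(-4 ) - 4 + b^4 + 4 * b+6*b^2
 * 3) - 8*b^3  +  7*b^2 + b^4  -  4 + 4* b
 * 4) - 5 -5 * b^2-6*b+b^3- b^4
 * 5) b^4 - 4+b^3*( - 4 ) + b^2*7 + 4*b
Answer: 5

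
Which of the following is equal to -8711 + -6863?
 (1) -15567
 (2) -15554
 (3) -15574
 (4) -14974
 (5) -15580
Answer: 3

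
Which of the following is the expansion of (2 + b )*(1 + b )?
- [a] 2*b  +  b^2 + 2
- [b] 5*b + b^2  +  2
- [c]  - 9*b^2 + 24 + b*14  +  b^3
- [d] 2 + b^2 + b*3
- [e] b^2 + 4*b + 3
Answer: d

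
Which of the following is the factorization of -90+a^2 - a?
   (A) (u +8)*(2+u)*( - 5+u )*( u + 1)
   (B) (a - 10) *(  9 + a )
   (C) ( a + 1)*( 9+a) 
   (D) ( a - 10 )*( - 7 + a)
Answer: B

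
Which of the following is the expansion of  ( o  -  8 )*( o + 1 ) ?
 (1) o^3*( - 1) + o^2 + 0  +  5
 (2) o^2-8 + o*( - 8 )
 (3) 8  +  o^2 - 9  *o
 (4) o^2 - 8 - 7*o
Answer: 4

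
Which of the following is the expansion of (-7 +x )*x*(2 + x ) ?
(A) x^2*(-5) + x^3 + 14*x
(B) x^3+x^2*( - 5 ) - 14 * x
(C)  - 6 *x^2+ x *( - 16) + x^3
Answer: B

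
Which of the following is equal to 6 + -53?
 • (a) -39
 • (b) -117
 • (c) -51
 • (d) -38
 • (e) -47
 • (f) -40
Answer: e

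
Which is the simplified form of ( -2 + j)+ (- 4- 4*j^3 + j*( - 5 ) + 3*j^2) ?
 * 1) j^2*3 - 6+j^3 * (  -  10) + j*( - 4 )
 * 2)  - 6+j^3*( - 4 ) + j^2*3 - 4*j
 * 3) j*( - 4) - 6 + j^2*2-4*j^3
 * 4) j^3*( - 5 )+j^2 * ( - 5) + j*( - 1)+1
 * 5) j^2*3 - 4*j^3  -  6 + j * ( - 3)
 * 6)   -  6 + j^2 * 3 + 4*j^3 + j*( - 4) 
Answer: 2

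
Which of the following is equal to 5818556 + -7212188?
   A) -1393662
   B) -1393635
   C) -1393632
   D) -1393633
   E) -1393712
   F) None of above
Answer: C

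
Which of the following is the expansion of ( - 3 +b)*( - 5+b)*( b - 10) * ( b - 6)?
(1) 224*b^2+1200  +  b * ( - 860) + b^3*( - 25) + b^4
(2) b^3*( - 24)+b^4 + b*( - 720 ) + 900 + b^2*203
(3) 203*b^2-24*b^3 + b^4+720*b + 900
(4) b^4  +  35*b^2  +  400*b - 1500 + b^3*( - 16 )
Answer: 2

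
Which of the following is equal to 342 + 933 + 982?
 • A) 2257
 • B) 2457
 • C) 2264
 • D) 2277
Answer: A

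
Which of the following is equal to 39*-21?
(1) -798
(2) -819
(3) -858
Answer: 2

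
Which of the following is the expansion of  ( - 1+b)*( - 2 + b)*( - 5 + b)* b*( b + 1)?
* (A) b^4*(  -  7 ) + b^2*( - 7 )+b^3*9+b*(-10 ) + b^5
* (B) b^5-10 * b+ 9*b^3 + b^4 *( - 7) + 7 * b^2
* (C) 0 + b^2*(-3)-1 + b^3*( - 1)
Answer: B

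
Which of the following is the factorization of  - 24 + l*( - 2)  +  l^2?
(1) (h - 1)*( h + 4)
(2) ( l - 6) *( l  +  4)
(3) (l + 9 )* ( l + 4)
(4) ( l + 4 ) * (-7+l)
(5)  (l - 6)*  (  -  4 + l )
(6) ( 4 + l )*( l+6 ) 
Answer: 2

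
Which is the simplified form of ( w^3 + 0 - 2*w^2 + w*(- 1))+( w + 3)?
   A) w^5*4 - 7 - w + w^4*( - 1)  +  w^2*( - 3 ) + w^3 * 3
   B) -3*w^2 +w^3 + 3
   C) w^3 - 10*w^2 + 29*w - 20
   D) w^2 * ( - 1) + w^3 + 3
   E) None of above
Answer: E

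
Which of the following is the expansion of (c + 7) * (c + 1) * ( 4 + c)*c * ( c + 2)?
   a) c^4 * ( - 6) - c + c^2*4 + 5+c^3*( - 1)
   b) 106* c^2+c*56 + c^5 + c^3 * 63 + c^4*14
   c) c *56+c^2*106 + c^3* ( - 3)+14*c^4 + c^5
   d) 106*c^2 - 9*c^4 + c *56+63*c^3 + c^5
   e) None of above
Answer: b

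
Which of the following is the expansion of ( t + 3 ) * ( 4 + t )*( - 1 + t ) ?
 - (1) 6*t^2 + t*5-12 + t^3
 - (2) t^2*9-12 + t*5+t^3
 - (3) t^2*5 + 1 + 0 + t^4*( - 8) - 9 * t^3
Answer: 1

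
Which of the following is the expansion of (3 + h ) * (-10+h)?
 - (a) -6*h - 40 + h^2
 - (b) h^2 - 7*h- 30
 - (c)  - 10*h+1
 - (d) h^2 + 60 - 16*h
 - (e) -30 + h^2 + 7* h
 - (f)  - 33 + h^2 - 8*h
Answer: b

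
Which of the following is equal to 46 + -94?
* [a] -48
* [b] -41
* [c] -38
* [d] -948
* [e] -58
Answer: a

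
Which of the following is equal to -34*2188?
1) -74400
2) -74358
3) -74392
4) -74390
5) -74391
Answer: 3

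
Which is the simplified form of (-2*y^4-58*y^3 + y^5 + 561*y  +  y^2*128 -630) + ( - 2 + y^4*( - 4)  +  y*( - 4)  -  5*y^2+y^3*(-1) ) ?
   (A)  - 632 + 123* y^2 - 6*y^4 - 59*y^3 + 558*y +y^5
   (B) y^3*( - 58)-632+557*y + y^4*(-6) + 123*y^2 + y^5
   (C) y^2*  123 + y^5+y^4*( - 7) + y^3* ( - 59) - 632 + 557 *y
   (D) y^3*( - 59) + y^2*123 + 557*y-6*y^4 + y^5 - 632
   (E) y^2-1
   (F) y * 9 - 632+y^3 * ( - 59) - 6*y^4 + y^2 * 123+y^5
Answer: D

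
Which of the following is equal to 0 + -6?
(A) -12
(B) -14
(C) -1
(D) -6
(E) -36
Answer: D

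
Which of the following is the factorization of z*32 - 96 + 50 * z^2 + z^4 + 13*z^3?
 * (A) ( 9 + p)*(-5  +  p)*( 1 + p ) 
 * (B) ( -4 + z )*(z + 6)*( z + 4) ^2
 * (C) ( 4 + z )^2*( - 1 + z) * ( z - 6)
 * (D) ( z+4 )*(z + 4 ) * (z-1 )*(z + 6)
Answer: D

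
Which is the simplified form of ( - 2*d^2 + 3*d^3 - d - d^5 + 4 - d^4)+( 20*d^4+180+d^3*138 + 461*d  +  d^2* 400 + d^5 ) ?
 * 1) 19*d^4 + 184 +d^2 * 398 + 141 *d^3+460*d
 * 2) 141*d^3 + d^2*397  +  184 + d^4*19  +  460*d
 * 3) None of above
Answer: 1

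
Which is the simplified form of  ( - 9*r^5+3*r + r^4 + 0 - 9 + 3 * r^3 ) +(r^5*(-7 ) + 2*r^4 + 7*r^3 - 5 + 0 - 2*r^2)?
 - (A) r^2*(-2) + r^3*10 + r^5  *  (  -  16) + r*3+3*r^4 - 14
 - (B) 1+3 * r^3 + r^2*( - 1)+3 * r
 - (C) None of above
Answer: A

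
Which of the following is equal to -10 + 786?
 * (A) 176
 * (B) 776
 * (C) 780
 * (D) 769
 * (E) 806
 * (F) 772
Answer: B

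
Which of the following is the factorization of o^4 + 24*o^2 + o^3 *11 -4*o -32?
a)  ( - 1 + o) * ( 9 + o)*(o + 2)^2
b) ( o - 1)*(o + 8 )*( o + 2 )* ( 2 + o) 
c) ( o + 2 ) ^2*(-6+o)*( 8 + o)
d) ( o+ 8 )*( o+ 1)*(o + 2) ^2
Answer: b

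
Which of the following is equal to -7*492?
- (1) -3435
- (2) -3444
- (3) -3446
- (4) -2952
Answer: 2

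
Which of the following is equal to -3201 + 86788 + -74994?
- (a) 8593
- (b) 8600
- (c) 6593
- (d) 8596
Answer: a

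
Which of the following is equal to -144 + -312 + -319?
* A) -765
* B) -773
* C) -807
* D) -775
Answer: D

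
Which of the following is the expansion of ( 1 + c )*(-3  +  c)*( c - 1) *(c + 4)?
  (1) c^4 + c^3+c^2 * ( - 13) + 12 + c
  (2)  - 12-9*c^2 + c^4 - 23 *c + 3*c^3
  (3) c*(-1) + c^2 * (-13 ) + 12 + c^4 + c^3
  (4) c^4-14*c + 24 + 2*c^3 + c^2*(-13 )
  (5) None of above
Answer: 3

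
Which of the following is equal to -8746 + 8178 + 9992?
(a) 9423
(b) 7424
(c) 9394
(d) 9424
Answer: d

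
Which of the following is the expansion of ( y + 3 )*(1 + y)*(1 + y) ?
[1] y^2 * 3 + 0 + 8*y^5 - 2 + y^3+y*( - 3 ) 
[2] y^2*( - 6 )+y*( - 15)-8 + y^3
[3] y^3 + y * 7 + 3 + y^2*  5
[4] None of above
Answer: 3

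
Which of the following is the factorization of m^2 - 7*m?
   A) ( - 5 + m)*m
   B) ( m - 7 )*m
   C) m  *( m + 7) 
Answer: B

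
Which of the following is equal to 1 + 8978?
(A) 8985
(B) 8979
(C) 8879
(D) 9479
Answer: B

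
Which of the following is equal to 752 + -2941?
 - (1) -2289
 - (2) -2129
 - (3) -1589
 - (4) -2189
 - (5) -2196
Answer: 4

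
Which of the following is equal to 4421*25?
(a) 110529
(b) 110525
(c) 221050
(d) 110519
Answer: b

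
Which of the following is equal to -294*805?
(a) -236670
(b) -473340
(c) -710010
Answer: a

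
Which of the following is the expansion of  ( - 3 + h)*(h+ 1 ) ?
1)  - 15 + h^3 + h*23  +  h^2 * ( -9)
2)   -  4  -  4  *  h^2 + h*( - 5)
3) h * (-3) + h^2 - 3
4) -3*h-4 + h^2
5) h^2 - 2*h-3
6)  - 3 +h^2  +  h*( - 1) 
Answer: 5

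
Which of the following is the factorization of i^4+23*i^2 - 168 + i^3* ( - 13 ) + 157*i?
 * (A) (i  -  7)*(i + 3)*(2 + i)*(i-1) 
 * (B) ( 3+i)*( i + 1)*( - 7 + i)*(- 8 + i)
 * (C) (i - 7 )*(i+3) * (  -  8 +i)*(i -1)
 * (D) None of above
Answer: C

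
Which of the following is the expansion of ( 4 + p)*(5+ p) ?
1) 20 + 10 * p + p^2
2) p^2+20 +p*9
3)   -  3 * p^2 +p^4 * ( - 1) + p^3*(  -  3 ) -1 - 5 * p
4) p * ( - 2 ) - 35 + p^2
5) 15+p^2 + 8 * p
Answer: 2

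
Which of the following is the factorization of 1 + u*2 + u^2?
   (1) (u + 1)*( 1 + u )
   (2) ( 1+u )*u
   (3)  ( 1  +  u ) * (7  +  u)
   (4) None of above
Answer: 1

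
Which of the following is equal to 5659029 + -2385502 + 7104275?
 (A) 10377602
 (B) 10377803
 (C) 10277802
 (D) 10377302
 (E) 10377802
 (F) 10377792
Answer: E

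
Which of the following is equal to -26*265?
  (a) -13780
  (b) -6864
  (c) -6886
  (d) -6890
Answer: d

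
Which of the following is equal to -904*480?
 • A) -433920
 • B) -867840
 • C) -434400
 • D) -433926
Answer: A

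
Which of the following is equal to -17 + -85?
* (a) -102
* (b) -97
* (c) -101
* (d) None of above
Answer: a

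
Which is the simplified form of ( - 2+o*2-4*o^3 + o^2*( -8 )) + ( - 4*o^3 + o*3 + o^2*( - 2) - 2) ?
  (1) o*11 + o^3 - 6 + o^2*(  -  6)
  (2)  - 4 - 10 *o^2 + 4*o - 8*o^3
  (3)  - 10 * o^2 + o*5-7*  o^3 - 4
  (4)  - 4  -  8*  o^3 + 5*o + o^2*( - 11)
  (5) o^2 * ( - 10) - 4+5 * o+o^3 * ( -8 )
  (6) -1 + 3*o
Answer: 5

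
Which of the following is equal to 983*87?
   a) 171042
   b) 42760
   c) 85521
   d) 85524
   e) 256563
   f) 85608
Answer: c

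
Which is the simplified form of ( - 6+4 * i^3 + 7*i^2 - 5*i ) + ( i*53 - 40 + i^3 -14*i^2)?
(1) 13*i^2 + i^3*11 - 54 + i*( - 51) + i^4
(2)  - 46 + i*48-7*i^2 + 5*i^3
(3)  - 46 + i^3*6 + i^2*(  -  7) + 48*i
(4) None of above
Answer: 2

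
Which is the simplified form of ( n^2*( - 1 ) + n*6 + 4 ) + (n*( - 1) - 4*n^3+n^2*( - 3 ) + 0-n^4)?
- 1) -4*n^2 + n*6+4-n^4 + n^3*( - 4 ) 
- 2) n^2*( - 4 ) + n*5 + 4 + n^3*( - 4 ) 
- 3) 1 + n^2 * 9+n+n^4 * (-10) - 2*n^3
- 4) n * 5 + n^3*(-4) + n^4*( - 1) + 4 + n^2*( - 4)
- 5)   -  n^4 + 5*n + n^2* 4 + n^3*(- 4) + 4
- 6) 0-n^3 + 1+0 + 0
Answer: 4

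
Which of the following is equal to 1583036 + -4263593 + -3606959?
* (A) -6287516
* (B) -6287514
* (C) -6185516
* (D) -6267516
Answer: A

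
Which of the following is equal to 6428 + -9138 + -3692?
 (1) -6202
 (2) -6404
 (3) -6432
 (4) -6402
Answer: 4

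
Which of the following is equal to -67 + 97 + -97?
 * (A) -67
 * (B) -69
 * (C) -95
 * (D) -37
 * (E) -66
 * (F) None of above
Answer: A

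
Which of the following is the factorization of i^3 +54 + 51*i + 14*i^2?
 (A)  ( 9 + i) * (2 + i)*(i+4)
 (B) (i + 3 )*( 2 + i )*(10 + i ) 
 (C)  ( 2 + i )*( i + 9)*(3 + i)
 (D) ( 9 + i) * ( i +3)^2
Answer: C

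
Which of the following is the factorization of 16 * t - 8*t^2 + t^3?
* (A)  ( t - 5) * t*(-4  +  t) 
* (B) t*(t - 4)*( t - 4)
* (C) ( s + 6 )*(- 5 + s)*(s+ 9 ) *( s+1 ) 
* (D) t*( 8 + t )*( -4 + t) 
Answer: B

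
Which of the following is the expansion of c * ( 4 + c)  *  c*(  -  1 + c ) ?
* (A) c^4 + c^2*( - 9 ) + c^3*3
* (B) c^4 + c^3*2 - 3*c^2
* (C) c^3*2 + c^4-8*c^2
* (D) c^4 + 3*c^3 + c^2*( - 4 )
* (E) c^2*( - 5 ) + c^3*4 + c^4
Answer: D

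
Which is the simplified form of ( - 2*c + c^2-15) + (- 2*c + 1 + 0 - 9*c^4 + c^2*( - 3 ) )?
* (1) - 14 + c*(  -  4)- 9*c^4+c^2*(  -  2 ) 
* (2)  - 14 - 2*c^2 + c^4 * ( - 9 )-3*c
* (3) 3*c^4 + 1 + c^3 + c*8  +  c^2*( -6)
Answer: 1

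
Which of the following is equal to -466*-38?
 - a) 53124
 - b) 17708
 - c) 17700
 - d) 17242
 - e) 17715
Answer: b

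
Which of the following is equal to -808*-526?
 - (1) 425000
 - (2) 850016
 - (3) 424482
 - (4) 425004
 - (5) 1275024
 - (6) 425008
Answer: 6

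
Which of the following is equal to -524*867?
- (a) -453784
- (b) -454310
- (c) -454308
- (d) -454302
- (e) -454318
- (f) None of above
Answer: c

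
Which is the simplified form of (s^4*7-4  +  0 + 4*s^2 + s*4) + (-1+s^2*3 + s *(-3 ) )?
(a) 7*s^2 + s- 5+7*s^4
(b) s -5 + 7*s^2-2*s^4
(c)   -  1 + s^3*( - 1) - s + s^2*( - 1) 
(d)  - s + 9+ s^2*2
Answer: a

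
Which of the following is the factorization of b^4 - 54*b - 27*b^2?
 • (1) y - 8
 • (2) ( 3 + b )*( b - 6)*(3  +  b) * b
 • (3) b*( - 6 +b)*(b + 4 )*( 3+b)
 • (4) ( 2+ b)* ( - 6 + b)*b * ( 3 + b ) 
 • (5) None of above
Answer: 2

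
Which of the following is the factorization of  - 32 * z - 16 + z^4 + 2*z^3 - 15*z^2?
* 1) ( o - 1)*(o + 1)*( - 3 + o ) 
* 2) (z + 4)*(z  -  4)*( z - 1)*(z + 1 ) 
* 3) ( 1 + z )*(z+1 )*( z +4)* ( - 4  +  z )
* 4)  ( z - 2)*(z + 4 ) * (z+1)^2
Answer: 3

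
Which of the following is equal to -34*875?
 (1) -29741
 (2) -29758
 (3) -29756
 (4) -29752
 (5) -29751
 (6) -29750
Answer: 6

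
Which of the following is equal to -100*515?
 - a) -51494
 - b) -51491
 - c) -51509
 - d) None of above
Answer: d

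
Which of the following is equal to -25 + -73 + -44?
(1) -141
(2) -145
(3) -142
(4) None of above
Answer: 3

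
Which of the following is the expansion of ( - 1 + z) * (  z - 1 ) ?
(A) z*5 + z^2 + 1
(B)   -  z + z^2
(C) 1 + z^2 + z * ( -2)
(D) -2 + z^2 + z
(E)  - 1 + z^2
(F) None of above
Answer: C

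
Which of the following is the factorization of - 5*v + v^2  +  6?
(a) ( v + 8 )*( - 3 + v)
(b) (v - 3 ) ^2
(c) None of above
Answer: c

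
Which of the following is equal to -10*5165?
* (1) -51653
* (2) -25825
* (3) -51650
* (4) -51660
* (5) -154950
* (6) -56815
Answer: 3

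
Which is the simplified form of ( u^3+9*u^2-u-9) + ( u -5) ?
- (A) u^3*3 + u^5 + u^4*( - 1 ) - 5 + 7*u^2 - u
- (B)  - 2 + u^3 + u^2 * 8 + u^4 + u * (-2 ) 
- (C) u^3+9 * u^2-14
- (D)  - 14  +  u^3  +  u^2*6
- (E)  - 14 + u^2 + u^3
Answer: C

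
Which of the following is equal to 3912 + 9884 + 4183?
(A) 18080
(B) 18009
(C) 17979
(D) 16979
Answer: C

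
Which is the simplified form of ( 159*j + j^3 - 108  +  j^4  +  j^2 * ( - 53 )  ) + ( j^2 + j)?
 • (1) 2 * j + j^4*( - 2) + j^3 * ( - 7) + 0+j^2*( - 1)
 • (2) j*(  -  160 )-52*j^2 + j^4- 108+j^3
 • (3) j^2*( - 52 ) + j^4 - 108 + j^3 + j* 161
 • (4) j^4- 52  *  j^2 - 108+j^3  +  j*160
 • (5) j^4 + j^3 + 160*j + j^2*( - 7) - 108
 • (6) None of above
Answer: 4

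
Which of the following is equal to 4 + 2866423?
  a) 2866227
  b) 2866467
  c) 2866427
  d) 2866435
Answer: c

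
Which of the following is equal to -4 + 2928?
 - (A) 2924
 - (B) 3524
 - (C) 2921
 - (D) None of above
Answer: A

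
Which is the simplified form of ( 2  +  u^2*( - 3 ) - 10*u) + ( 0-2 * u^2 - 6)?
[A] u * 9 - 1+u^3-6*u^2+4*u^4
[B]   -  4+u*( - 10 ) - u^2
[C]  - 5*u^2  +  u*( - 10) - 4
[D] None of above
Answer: C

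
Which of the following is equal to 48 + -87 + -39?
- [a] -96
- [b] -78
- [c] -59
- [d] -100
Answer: b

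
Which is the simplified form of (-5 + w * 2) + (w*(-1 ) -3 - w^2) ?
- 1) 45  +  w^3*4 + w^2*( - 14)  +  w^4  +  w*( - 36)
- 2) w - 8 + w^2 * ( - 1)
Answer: 2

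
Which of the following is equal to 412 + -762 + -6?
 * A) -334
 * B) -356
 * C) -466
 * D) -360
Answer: B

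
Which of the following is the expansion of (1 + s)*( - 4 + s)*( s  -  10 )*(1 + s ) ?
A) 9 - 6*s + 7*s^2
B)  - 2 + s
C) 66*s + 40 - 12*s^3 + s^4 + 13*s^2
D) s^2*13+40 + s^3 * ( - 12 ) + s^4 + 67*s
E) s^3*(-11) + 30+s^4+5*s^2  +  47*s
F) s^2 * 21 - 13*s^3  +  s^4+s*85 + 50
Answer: C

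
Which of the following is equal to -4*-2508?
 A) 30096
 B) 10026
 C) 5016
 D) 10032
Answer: D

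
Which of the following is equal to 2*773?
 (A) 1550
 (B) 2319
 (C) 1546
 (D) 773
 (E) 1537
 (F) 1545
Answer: C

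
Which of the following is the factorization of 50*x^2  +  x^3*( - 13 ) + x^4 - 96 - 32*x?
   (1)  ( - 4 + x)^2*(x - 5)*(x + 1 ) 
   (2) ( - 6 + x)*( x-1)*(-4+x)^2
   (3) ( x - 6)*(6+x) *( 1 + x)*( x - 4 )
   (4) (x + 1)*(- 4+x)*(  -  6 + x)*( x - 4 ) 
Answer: 4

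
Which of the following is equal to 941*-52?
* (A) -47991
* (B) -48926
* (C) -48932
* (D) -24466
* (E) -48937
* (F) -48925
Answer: C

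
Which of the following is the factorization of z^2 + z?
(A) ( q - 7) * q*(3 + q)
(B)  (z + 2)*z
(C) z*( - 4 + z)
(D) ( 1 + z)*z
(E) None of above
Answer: D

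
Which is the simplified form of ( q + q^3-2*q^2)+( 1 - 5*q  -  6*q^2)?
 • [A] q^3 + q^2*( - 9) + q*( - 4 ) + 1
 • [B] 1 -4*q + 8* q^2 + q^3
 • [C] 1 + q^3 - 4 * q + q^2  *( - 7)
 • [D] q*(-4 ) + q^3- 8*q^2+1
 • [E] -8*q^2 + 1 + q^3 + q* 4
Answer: D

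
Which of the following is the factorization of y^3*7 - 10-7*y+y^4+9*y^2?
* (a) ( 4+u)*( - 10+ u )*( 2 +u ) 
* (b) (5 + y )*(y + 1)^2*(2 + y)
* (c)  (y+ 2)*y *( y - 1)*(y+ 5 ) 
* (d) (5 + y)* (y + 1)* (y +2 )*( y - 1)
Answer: d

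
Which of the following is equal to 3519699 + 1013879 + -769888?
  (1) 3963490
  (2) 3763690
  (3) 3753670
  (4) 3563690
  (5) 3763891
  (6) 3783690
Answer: 2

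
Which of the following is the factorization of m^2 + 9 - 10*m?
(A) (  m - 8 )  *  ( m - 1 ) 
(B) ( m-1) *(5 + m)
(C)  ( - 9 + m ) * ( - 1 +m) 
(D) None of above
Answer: C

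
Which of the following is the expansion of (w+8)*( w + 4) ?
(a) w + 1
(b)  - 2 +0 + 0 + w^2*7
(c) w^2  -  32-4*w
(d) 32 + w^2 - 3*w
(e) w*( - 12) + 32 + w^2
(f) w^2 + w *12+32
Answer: f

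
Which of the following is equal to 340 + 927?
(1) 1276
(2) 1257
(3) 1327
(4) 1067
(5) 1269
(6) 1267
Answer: 6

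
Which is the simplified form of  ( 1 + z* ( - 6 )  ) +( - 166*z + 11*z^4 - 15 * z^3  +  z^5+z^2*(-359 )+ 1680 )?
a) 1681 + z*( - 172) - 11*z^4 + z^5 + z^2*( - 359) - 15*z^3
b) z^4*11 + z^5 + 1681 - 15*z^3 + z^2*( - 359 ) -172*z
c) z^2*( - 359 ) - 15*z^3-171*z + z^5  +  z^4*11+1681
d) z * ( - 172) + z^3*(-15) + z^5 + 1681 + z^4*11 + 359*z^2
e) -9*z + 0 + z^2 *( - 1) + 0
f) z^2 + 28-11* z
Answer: b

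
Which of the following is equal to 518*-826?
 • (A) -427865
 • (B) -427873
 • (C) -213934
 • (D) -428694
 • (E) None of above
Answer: E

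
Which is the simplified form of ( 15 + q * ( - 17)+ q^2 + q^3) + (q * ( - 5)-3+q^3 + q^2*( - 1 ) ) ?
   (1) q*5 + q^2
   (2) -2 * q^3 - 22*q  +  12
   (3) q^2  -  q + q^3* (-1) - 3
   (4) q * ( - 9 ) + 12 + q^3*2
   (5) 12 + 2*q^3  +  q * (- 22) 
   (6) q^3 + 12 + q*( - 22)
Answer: 5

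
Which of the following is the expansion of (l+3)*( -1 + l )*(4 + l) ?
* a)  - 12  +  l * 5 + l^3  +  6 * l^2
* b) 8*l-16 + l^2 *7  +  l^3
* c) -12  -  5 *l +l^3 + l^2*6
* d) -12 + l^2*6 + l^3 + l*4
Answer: a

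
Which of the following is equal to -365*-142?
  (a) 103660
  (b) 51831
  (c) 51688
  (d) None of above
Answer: d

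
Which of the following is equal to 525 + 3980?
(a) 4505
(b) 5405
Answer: a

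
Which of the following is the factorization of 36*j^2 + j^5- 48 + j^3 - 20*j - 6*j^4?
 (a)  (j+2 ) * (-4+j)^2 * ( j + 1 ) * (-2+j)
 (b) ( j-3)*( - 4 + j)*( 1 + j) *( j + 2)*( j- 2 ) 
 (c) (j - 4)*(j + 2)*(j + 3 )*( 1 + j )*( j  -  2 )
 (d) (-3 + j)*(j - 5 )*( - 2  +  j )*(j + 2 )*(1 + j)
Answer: b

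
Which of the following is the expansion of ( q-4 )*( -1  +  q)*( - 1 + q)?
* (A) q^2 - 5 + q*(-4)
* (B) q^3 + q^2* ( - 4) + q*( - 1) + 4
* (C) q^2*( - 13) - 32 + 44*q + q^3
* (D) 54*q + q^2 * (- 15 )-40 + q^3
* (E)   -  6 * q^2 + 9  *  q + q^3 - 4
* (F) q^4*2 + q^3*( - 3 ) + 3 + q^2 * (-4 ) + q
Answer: E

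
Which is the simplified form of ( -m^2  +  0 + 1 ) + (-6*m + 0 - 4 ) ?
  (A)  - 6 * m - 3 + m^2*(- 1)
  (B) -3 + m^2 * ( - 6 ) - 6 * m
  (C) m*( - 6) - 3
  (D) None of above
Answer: A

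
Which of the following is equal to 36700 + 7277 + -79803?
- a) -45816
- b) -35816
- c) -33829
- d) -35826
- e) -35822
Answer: d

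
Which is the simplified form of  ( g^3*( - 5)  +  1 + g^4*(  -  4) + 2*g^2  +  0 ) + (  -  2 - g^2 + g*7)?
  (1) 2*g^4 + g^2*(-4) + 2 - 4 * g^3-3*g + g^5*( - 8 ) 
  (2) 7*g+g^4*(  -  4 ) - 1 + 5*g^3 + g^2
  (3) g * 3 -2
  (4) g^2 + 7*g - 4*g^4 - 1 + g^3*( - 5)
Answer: 4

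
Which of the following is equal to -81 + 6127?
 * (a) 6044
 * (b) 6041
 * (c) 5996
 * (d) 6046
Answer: d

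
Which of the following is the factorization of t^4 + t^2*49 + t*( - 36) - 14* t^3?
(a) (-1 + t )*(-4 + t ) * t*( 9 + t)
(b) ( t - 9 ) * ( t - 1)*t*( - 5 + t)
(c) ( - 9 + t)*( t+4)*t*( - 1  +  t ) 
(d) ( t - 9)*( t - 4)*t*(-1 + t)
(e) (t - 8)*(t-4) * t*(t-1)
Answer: d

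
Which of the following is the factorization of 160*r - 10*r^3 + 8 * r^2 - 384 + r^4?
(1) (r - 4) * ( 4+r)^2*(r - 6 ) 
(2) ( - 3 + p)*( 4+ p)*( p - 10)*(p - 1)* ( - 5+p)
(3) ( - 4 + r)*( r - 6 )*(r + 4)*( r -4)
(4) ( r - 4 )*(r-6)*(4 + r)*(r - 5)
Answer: 3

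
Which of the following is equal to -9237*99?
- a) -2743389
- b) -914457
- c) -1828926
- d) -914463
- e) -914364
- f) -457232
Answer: d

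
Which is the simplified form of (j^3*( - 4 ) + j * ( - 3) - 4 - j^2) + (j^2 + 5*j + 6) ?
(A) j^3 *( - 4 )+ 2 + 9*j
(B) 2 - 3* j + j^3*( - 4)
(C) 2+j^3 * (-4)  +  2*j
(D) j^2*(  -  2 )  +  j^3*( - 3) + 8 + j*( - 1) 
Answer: C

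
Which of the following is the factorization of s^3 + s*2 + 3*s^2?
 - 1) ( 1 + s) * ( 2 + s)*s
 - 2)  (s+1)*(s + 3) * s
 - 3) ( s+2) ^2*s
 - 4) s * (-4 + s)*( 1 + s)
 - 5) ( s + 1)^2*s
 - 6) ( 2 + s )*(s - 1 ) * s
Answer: 1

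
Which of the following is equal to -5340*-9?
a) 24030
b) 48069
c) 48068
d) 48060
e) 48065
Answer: d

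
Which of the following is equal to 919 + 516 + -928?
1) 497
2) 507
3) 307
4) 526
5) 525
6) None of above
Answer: 2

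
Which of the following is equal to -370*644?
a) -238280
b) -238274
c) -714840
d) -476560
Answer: a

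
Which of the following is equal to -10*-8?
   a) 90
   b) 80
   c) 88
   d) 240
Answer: b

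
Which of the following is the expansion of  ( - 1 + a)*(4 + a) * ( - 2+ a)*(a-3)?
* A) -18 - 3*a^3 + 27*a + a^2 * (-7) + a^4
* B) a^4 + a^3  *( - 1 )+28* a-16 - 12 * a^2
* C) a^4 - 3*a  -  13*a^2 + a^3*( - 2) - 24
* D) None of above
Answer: D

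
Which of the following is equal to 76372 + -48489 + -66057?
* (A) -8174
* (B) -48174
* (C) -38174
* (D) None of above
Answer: C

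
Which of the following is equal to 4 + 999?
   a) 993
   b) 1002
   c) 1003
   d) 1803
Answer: c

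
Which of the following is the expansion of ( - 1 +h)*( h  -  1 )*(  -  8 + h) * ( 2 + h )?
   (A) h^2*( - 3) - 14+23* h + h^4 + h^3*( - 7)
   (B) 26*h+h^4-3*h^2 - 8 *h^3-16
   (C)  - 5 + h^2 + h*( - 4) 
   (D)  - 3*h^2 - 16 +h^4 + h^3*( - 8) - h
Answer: B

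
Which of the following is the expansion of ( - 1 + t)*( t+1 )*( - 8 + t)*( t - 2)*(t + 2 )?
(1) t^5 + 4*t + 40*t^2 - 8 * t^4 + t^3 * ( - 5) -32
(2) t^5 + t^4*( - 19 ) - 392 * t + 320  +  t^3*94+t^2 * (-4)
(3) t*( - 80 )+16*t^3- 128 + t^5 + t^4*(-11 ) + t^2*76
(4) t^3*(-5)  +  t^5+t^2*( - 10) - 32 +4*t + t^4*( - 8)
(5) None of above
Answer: 1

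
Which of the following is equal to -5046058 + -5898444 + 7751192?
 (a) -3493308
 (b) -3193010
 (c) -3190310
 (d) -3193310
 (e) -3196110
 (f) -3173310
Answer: d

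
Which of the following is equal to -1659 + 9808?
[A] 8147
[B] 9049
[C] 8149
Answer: C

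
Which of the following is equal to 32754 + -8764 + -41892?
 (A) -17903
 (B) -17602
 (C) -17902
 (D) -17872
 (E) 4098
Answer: C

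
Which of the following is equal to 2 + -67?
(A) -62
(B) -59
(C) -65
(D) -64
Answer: C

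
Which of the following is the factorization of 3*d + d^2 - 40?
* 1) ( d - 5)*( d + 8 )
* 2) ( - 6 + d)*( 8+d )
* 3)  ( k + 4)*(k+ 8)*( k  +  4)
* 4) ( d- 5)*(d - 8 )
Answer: 1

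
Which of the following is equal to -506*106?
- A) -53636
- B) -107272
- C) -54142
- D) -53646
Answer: A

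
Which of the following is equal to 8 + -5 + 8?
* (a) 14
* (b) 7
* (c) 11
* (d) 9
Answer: c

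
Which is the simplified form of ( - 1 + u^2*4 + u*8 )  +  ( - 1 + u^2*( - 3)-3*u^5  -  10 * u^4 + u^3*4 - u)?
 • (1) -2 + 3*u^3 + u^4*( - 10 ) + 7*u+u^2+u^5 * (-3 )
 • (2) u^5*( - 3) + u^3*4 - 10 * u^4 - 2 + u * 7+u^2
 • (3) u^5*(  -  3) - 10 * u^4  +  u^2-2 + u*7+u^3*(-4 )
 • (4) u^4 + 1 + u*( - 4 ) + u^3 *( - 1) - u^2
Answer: 2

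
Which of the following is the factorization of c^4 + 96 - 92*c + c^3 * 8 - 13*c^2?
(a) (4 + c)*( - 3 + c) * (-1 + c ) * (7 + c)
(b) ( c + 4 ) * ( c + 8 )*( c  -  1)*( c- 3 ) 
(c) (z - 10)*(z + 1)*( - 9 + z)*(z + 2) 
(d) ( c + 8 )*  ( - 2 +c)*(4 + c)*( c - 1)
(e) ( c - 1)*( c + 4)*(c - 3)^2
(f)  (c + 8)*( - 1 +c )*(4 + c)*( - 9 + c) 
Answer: b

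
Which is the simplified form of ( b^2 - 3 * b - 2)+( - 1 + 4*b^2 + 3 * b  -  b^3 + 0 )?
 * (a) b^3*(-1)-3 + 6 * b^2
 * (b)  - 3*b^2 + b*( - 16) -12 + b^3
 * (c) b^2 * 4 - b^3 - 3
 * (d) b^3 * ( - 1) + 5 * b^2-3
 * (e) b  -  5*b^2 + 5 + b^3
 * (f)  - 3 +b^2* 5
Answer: d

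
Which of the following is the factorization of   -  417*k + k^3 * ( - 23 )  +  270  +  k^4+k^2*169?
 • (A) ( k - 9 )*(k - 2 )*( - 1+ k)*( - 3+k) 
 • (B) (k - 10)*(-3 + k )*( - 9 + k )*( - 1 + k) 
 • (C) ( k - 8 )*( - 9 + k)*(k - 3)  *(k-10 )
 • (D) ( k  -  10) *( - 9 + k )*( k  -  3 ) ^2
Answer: B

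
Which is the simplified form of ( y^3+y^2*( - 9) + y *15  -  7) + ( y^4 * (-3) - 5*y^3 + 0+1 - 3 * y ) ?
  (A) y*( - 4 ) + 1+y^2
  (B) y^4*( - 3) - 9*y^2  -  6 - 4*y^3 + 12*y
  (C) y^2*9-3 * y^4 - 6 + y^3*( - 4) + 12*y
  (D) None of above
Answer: B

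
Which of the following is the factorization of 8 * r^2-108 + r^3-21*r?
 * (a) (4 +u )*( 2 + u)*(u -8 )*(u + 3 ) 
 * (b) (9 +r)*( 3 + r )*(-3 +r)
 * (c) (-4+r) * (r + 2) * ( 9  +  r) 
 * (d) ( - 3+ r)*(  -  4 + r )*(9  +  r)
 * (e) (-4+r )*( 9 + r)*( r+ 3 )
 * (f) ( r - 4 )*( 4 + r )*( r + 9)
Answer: e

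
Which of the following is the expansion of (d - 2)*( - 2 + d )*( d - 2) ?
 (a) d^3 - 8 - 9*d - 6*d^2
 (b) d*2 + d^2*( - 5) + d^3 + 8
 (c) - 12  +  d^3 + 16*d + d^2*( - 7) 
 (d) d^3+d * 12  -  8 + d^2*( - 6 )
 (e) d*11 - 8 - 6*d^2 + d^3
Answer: d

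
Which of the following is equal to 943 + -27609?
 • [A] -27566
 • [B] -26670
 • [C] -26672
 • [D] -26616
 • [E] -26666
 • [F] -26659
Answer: E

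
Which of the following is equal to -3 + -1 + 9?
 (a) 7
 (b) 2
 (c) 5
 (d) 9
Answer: c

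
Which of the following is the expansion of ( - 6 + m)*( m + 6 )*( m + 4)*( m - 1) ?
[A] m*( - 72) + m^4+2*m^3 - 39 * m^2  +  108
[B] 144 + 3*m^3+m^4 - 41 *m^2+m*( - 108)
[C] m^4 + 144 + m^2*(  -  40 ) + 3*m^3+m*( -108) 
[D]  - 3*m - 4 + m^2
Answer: C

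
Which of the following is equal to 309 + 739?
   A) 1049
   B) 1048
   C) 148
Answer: B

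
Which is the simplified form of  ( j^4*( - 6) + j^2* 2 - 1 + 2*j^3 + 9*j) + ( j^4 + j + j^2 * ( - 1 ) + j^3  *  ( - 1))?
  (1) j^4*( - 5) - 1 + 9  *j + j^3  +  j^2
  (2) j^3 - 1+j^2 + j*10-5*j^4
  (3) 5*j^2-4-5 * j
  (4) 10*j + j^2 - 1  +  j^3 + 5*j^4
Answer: 2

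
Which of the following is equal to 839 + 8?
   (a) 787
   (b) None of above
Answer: b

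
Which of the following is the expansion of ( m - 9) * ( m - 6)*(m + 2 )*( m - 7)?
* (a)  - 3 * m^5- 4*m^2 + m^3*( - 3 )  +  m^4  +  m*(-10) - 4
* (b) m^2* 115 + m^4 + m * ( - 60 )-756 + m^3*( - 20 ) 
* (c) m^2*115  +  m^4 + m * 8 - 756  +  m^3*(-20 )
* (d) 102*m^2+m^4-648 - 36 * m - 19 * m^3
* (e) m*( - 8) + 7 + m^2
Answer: b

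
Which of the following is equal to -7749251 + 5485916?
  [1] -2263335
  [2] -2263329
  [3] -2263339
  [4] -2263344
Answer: 1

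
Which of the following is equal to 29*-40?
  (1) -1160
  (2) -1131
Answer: 1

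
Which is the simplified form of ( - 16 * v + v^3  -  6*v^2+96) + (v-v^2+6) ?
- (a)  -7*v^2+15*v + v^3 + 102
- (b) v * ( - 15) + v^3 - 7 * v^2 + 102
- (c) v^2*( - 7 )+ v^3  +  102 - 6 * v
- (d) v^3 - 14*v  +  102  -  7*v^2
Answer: b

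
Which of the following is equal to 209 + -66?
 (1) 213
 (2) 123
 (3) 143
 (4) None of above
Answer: 3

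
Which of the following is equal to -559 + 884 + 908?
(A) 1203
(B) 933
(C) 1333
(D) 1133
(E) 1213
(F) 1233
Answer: F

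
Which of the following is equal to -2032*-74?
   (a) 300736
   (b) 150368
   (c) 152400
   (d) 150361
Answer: b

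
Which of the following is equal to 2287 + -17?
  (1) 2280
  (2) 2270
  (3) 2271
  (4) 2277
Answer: 2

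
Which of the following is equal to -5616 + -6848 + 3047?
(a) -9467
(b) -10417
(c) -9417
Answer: c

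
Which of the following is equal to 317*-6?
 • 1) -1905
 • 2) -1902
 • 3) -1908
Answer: 2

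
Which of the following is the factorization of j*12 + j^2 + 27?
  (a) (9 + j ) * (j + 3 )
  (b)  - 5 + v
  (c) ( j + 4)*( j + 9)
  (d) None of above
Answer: a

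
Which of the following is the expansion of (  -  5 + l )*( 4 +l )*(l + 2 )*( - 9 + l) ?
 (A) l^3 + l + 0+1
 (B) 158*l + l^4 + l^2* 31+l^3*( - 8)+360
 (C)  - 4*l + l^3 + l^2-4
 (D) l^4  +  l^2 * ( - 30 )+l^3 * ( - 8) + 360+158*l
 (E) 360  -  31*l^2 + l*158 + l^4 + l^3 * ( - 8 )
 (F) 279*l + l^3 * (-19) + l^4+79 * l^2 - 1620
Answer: E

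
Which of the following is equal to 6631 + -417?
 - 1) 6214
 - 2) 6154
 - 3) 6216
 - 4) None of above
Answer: 1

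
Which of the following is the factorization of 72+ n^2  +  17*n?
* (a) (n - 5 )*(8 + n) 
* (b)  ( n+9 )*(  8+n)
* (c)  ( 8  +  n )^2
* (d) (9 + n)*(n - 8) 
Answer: b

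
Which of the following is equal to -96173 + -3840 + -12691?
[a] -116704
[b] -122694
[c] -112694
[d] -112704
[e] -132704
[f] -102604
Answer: d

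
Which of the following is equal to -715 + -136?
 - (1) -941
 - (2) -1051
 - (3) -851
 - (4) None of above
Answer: 3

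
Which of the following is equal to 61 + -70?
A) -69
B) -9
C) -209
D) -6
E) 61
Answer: B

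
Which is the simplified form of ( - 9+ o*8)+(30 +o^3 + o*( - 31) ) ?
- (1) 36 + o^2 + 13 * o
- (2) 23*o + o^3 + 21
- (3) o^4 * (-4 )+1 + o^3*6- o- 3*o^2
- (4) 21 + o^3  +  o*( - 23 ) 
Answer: 4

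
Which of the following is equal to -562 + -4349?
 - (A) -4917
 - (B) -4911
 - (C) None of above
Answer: B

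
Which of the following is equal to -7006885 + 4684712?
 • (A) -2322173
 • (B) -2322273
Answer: A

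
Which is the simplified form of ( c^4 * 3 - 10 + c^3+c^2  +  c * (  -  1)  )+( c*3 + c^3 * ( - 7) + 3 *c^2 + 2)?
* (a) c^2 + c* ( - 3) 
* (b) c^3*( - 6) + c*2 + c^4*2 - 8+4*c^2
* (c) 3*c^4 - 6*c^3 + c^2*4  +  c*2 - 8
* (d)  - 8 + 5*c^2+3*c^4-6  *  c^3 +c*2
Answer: c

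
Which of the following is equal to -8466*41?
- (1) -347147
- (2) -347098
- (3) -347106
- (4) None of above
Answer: 3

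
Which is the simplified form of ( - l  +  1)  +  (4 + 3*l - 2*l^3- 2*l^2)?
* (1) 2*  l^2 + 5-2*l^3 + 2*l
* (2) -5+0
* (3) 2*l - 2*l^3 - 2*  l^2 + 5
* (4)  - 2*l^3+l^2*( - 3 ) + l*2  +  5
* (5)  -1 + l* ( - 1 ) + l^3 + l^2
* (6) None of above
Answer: 3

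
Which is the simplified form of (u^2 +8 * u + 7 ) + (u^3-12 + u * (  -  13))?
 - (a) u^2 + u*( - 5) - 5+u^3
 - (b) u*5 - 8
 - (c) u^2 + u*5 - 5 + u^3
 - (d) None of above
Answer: a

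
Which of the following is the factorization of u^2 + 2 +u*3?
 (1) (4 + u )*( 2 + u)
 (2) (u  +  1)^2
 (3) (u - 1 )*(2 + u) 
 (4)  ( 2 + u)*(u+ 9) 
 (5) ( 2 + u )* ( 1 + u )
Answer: 5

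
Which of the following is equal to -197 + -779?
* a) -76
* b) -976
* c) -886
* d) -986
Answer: b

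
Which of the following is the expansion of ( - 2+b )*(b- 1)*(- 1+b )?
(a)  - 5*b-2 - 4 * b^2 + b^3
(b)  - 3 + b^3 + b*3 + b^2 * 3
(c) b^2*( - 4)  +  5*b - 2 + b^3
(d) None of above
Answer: c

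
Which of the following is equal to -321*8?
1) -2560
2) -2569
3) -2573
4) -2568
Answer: 4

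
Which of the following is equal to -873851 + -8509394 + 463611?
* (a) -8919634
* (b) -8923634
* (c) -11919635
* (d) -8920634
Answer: a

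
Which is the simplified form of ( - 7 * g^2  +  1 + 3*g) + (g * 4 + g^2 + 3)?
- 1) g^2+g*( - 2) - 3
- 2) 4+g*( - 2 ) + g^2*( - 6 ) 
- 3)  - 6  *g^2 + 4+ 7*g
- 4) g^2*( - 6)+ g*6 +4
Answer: 3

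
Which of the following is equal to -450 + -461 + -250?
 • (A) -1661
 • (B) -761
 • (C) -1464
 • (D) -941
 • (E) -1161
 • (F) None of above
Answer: E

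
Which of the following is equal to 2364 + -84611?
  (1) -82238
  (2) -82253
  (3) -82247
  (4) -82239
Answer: 3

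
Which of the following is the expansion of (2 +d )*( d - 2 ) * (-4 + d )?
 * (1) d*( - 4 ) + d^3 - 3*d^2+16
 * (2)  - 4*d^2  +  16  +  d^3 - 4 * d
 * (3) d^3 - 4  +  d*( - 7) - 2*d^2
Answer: 2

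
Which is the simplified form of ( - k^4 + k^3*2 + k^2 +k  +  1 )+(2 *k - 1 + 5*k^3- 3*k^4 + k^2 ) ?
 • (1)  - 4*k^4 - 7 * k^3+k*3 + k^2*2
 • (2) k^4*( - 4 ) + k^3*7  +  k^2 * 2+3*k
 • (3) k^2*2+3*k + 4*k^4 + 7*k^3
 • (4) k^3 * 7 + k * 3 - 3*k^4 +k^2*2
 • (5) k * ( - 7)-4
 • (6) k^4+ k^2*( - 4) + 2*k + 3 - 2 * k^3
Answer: 2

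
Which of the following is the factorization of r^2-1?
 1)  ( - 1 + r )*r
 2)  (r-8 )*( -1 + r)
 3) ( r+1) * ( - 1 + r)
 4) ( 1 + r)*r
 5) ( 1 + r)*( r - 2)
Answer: 3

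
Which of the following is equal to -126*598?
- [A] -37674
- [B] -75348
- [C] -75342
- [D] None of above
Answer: B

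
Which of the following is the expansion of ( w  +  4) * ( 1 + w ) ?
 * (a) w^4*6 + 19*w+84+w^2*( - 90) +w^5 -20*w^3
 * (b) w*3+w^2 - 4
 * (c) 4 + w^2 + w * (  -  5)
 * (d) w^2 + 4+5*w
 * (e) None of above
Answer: d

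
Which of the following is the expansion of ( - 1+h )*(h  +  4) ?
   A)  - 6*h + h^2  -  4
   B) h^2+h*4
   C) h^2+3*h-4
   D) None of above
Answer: C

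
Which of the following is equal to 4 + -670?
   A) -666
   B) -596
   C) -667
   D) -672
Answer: A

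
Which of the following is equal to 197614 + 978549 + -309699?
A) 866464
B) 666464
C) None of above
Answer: A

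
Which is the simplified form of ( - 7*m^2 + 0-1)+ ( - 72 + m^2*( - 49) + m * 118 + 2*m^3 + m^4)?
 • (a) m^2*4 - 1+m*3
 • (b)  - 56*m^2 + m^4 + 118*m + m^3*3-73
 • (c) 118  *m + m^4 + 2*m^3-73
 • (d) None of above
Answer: d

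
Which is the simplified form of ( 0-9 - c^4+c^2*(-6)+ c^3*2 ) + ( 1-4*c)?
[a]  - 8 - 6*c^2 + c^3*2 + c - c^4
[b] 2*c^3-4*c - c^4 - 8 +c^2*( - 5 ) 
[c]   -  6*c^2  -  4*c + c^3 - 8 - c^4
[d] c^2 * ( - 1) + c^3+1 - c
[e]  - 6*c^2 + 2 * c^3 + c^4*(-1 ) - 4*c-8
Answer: e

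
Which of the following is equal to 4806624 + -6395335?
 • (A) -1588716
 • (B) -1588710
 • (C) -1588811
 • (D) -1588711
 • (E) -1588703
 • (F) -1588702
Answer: D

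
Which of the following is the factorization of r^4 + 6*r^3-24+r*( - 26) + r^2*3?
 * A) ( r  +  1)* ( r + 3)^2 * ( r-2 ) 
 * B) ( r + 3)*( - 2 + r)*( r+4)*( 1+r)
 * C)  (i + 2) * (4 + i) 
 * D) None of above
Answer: B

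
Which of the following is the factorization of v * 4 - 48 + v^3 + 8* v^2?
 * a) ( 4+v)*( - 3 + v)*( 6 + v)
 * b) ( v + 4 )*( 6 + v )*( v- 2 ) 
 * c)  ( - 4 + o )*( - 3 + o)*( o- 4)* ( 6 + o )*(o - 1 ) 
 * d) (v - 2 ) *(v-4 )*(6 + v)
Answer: b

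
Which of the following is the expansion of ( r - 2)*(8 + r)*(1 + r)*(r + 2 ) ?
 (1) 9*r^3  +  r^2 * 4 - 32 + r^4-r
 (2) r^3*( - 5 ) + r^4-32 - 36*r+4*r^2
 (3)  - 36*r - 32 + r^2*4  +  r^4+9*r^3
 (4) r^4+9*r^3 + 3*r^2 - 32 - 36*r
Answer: 3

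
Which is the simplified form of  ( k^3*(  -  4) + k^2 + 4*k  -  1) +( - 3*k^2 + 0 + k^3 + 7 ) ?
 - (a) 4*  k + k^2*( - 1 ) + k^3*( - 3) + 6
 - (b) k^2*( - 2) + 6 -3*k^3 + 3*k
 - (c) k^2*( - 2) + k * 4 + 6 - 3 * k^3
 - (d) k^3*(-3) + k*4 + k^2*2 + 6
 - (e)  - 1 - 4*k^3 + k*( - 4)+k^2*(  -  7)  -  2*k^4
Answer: c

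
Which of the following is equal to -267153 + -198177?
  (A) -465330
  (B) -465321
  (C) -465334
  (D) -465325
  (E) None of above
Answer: A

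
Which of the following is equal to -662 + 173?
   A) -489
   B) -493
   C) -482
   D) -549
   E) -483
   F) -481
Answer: A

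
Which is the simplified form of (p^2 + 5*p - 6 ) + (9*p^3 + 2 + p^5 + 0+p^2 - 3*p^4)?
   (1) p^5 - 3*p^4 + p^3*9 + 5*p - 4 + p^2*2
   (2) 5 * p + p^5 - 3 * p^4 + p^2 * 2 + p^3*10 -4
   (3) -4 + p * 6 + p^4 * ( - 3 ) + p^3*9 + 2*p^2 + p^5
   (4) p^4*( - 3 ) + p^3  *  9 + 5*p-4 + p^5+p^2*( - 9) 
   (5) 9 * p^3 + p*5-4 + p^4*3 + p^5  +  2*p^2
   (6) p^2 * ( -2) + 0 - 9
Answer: 1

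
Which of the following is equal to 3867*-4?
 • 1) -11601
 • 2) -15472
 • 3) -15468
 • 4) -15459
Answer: 3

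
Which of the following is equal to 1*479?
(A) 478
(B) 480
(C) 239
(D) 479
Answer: D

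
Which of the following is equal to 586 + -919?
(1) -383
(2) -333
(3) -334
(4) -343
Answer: 2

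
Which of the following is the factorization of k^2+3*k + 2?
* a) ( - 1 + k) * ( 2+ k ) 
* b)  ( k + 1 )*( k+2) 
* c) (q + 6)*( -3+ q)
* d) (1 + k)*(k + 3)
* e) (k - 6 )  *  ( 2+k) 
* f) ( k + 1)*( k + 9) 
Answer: b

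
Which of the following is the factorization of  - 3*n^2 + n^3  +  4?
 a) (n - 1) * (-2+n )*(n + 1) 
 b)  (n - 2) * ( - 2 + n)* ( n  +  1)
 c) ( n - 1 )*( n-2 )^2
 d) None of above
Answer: b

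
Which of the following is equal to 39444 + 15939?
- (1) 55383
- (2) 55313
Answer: 1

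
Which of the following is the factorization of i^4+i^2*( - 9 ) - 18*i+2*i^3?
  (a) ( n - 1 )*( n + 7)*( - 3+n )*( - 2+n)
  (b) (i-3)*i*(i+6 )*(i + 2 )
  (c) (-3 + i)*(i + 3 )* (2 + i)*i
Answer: c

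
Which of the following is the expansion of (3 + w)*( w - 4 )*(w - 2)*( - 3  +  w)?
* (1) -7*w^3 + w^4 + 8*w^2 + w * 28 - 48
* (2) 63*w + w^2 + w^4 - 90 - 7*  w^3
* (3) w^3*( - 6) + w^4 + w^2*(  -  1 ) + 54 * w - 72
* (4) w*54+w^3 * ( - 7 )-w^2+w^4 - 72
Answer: 3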